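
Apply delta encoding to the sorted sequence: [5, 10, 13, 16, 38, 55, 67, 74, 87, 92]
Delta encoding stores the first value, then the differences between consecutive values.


First value: 5
Deltas:
  10 - 5 = 5
  13 - 10 = 3
  16 - 13 = 3
  38 - 16 = 22
  55 - 38 = 17
  67 - 55 = 12
  74 - 67 = 7
  87 - 74 = 13
  92 - 87 = 5


Delta encoded: [5, 5, 3, 3, 22, 17, 12, 7, 13, 5]


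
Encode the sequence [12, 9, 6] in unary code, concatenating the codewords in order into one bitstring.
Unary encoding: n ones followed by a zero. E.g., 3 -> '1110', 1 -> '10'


Encode each number as n ones followed by a terminating 0:
  12 -> 1111111111110 (13 bits)
  9 -> 1111111110 (10 bits)
  6 -> 1111110 (7 bits)
Total length = 13 + 10 + 7 = 30 bits.

Unary([12, 9, 6]) = 111111111111011111111101111110 (30 bits)


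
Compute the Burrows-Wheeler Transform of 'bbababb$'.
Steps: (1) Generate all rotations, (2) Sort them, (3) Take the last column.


Rotations (sorted):
  0: $bbababb -> last char: b
  1: ababb$bb -> last char: b
  2: abb$bbab -> last char: b
  3: b$bbabab -> last char: b
  4: bababb$b -> last char: b
  5: babb$bba -> last char: a
  6: bb$bbaba -> last char: a
  7: bbababb$ -> last char: $


BWT = bbbbbaa$


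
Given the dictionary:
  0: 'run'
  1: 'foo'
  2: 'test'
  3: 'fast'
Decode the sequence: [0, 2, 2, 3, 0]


Look up each index in the dictionary:
  0 -> 'run'
  2 -> 'test'
  2 -> 'test'
  3 -> 'fast'
  0 -> 'run'

Decoded: "run test test fast run"


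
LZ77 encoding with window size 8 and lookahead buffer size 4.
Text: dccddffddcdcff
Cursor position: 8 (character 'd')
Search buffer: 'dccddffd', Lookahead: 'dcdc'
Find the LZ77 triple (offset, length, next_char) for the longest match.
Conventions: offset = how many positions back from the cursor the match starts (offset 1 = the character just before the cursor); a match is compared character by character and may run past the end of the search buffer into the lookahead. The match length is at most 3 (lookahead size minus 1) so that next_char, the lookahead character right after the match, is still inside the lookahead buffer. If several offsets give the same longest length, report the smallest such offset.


Try each offset into the search buffer:
  offset=1 (pos 7, char 'd'): match length 1
  offset=2 (pos 6, char 'f'): match length 0
  offset=3 (pos 5, char 'f'): match length 0
  offset=4 (pos 4, char 'd'): match length 1
  offset=5 (pos 3, char 'd'): match length 1
  offset=6 (pos 2, char 'c'): match length 0
  offset=7 (pos 1, char 'c'): match length 0
  offset=8 (pos 0, char 'd'): match length 2
Longest match has length 2 at offset 8.
next_char = character at position 8 + 2 = 10 -> 'd'

Best match: offset=8, length=2 (matching 'dc' starting at position 0)
LZ77 triple: (8, 2, 'd')


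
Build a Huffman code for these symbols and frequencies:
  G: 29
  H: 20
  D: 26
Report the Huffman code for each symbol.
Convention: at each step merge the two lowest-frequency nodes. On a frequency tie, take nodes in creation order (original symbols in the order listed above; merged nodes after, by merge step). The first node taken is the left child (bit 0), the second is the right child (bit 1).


Huffman tree construction:
Step 1: Merge H(20) + D(26) = 46
Step 2: Merge G(29) + (H+D)(46) = 75
Read each symbol's code off the tree from the root (left child = 0, right child = 1).

Codes:
  G: 0 (length 1)
  H: 10 (length 2)
  D: 11 (length 2)
Average code length: 121/75 = 1.6133 bits/symbol


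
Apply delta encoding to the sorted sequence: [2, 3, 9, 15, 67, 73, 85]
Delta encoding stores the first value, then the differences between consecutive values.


First value: 2
Deltas:
  3 - 2 = 1
  9 - 3 = 6
  15 - 9 = 6
  67 - 15 = 52
  73 - 67 = 6
  85 - 73 = 12


Delta encoded: [2, 1, 6, 6, 52, 6, 12]


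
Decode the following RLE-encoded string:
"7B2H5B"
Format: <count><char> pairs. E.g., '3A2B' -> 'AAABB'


Expanding each <count><char> pair:
  7B -> 'BBBBBBB'
  2H -> 'HH'
  5B -> 'BBBBB'

Decoded = BBBBBBBHHBBBBB


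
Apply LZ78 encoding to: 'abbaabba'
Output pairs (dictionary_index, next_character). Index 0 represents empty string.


LZ78 encoding steps:
Dictionary: {0: ''}
Step 1: w='' (idx 0), next='a' -> output (0, 'a'), add 'a' as idx 1
Step 2: w='' (idx 0), next='b' -> output (0, 'b'), add 'b' as idx 2
Step 3: w='b' (idx 2), next='a' -> output (2, 'a'), add 'ba' as idx 3
Step 4: w='a' (idx 1), next='b' -> output (1, 'b'), add 'ab' as idx 4
Step 5: w='ba' (idx 3), end of input -> output (3, '')


Encoded: [(0, 'a'), (0, 'b'), (2, 'a'), (1, 'b'), (3, '')]


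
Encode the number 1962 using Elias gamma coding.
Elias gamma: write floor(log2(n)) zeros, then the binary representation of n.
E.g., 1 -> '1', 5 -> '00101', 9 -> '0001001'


num_bits = floor(log2(1962)) + 1 = 11
leading_zeros = num_bits - 1 = 10
binary(1962) = 11110101010

Elias gamma(1962) = '0000000000' + '11110101010' = 000000000011110101010 (21 bits)


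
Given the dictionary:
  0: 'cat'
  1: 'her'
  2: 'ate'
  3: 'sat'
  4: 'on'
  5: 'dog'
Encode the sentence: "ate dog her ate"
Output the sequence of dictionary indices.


Look up each word in the dictionary:
  'ate' -> 2
  'dog' -> 5
  'her' -> 1
  'ate' -> 2

Encoded: [2, 5, 1, 2]


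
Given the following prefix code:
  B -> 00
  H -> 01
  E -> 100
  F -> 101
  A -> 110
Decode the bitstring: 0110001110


Decoding step by step:
Bits 01 -> H
Bits 100 -> E
Bits 01 -> H
Bits 110 -> A


Decoded message: HEHA


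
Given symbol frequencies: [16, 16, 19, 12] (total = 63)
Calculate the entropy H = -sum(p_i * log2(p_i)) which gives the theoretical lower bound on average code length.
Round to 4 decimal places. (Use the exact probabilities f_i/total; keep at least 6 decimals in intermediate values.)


Per-symbol terms -p_i * log2(p_i) with p_i = f_i/63:
  p = 16/63 = 0.253968: log2(p) = -1.977280, -p*log2(p) = 0.502166
  p = 16/63 = 0.253968: log2(p) = -1.977280, -p*log2(p) = 0.502166
  p = 19/63 = 0.301587: log2(p) = -1.729352, -p*log2(p) = 0.521551
  p = 12/63 = 0.190476: log2(p) = -2.392317, -p*log2(p) = 0.455680
H = 0.502166 + 0.502166 + 0.521551 + 0.455680 = 1.981563

H = 1.9816 bits/symbol


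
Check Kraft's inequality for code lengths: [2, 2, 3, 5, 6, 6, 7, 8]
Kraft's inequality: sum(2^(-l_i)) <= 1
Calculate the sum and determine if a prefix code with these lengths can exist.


Sum = 2^(-2) + 2^(-2) + 2^(-3) + 2^(-5) + 2^(-6) + 2^(-6) + 2^(-7) + 2^(-8)
    = 0.25 + 0.25 + 0.125 + 0.03125 + 0.015625 + 0.015625 + 0.0078125 + 0.00390625
    = 179/256 = 0.69921875
Since 0.69921875 <= 1, Kraft's inequality IS satisfied.
A prefix code with these lengths CAN exist.

Kraft sum = 0.69921875. Satisfied.


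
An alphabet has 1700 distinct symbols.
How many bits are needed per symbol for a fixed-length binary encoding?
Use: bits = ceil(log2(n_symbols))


log2(1700) = 10.7313
Bracket: 2^10 = 1024 < 1700 <= 2^11 = 2048
So ceil(log2(1700)) = 11

bits = ceil(log2(1700)) = ceil(10.7313) = 11 bits


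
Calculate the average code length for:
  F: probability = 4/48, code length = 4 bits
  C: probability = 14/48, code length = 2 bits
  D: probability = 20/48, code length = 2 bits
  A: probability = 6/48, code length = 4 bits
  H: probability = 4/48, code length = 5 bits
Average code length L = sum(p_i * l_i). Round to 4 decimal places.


Weighted contributions p_i * l_i:
  F: (4/48) * 4 = 16/48
  C: (14/48) * 2 = 28/48
  D: (20/48) * 2 = 40/48
  A: (6/48) * 4 = 24/48
  H: (4/48) * 5 = 20/48
Sum = (16 + 28 + 40 + 24 + 20)/48 = 128/48

L = 128/48 = 2.6667 bits/symbol


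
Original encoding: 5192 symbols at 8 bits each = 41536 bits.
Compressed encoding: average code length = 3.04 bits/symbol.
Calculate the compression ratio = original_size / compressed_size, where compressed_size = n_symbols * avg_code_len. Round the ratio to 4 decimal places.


original_size = n_symbols * orig_bits = 5192 * 8 = 41536 bits
compressed_size = n_symbols * avg_code_len = 5192 * 3.04 = 15783.68 bits
ratio = original_size / compressed_size = 41536 / 15783.68 = 2.6316

Compression ratio = 2.6316


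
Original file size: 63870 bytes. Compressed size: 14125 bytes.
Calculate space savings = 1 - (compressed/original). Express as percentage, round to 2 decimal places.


ratio = compressed/original = 14125/63870 = 0.221152
savings = 1 - ratio = 1 - 0.221152 = 0.778848
as a percentage: 0.778848 * 100 = 77.88%

Space savings = 1 - 14125/63870 = 77.88%


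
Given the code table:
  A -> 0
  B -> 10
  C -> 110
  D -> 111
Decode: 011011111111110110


Decoding:
0 -> A
110 -> C
111 -> D
111 -> D
111 -> D
10 -> B
110 -> C


Result: ACDDDBC


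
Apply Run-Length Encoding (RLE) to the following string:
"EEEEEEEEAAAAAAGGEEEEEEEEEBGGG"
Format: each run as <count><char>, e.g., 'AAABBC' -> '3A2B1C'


Scanning runs left to right:
  i=0: run of 'E' x 8 -> '8E'
  i=8: run of 'A' x 6 -> '6A'
  i=14: run of 'G' x 2 -> '2G'
  i=16: run of 'E' x 9 -> '9E'
  i=25: run of 'B' x 1 -> '1B'
  i=26: run of 'G' x 3 -> '3G'

RLE = 8E6A2G9E1B3G


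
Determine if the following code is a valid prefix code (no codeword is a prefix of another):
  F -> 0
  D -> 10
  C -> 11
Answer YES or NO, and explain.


Checking each pair (does one codeword prefix another?):
  F='0' vs D='10': no prefix
  F='0' vs C='11': no prefix
  D='10' vs F='0': no prefix
  D='10' vs C='11': no prefix
  C='11' vs F='0': no prefix
  C='11' vs D='10': no prefix
No violation found over all pairs.

YES -- this is a valid prefix code. No codeword is a prefix of any other codeword.


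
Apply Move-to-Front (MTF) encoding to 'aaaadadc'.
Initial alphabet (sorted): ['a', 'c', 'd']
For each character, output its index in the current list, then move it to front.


MTF encoding:
'a': index 0 in ['a', 'c', 'd'] -> ['a', 'c', 'd']
'a': index 0 in ['a', 'c', 'd'] -> ['a', 'c', 'd']
'a': index 0 in ['a', 'c', 'd'] -> ['a', 'c', 'd']
'a': index 0 in ['a', 'c', 'd'] -> ['a', 'c', 'd']
'd': index 2 in ['a', 'c', 'd'] -> ['d', 'a', 'c']
'a': index 1 in ['d', 'a', 'c'] -> ['a', 'd', 'c']
'd': index 1 in ['a', 'd', 'c'] -> ['d', 'a', 'c']
'c': index 2 in ['d', 'a', 'c'] -> ['c', 'd', 'a']


Output: [0, 0, 0, 0, 2, 1, 1, 2]


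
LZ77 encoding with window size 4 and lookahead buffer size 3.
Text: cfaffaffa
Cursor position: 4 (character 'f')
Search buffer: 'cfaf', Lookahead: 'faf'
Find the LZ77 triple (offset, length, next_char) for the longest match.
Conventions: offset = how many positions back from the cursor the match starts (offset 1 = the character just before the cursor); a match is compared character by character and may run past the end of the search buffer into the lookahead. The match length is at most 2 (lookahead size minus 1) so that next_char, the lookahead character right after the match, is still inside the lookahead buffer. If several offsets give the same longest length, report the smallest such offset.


Try each offset into the search buffer:
  offset=1 (pos 3, char 'f'): match length 1
  offset=2 (pos 2, char 'a'): match length 0
  offset=3 (pos 1, char 'f'): match length 2
  offset=4 (pos 0, char 'c'): match length 0
Longest match has length 2 at offset 3.
next_char = character at position 4 + 2 = 6 -> 'f'

Best match: offset=3, length=2 (matching 'fa' starting at position 1)
LZ77 triple: (3, 2, 'f')


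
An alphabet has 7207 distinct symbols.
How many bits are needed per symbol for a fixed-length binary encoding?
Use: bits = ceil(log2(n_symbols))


log2(7207) = 12.8152
Bracket: 2^12 = 4096 < 7207 <= 2^13 = 8192
So ceil(log2(7207)) = 13

bits = ceil(log2(7207)) = ceil(12.8152) = 13 bits


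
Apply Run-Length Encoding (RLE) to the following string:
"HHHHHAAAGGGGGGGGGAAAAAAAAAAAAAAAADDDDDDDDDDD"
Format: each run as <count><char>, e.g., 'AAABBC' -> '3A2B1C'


Scanning runs left to right:
  i=0: run of 'H' x 5 -> '5H'
  i=5: run of 'A' x 3 -> '3A'
  i=8: run of 'G' x 9 -> '9G'
  i=17: run of 'A' x 16 -> '16A'
  i=33: run of 'D' x 11 -> '11D'

RLE = 5H3A9G16A11D


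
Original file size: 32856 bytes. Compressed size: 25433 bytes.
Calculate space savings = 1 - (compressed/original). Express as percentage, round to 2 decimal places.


ratio = compressed/original = 25433/32856 = 0.774075
savings = 1 - ratio = 1 - 0.774075 = 0.225925
as a percentage: 0.225925 * 100 = 22.59%

Space savings = 1 - 25433/32856 = 22.59%


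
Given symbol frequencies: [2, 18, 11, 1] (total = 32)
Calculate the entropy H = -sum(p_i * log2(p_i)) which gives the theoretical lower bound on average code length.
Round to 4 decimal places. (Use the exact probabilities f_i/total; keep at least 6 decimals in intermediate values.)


Per-symbol terms -p_i * log2(p_i) with p_i = f_i/32:
  p = 2/32 = 0.062500: log2(p) = -4.000000, -p*log2(p) = 0.250000
  p = 18/32 = 0.562500: log2(p) = -0.830075, -p*log2(p) = 0.466917
  p = 11/32 = 0.343750: log2(p) = -1.540568, -p*log2(p) = 0.529570
  p = 1/32 = 0.031250: log2(p) = -5.000000, -p*log2(p) = 0.156250
H = 0.250000 + 0.466917 + 0.529570 + 0.156250 = 1.402737

H = 1.4027 bits/symbol


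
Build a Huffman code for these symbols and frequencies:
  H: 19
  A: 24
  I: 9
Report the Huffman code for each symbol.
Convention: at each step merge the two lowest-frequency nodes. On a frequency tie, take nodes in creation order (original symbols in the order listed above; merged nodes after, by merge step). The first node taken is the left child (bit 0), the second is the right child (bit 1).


Huffman tree construction:
Step 1: Merge I(9) + H(19) = 28
Step 2: Merge A(24) + (I+H)(28) = 52
Read each symbol's code off the tree from the root (left child = 0, right child = 1).

Codes:
  H: 11 (length 2)
  A: 0 (length 1)
  I: 10 (length 2)
Average code length: 80/52 = 1.5385 bits/symbol


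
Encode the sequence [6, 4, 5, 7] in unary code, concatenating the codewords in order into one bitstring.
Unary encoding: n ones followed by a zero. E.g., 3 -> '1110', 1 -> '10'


Encode each number as n ones followed by a terminating 0:
  6 -> 1111110 (7 bits)
  4 -> 11110 (5 bits)
  5 -> 111110 (6 bits)
  7 -> 11111110 (8 bits)
Total length = 7 + 5 + 6 + 8 = 26 bits.

Unary([6, 4, 5, 7]) = 11111101111011111011111110 (26 bits)


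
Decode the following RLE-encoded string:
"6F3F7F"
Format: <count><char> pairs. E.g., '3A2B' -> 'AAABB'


Expanding each <count><char> pair:
  6F -> 'FFFFFF'
  3F -> 'FFF'
  7F -> 'FFFFFFF'

Decoded = FFFFFFFFFFFFFFFF


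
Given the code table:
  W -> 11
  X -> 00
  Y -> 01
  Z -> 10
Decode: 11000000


Decoding:
11 -> W
00 -> X
00 -> X
00 -> X


Result: WXXX


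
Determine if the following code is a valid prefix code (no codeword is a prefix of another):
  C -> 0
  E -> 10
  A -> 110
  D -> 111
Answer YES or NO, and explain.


Checking each pair (does one codeword prefix another?):
  C='0' vs E='10': no prefix
  C='0' vs A='110': no prefix
  C='0' vs D='111': no prefix
  E='10' vs C='0': no prefix
  E='10' vs A='110': no prefix
  E='10' vs D='111': no prefix
  A='110' vs C='0': no prefix
  A='110' vs E='10': no prefix
  A='110' vs D='111': no prefix
  D='111' vs C='0': no prefix
  D='111' vs E='10': no prefix
  D='111' vs A='110': no prefix
No violation found over all pairs.

YES -- this is a valid prefix code. No codeword is a prefix of any other codeword.


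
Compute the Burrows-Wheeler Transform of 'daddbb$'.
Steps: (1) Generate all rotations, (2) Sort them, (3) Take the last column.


Rotations (sorted):
  0: $daddbb -> last char: b
  1: addbb$d -> last char: d
  2: b$daddb -> last char: b
  3: bb$dadd -> last char: d
  4: daddbb$ -> last char: $
  5: dbb$dad -> last char: d
  6: ddbb$da -> last char: a


BWT = bdbd$da


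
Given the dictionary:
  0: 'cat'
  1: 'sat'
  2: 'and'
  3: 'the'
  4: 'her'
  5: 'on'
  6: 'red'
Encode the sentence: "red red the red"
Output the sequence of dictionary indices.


Look up each word in the dictionary:
  'red' -> 6
  'red' -> 6
  'the' -> 3
  'red' -> 6

Encoded: [6, 6, 3, 6]


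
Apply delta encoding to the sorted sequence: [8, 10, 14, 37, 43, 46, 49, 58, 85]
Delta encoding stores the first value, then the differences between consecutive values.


First value: 8
Deltas:
  10 - 8 = 2
  14 - 10 = 4
  37 - 14 = 23
  43 - 37 = 6
  46 - 43 = 3
  49 - 46 = 3
  58 - 49 = 9
  85 - 58 = 27


Delta encoded: [8, 2, 4, 23, 6, 3, 3, 9, 27]


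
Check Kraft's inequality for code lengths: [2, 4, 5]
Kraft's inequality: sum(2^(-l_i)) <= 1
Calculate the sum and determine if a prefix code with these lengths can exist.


Sum = 2^(-2) + 2^(-4) + 2^(-5)
    = 0.25 + 0.0625 + 0.03125
    = 11/32 = 0.34375
Since 0.34375 <= 1, Kraft's inequality IS satisfied.
A prefix code with these lengths CAN exist.

Kraft sum = 0.34375. Satisfied.


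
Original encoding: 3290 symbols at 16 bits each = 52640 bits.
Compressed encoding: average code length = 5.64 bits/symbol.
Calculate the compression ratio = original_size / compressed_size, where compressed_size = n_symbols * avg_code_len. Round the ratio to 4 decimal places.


original_size = n_symbols * orig_bits = 3290 * 16 = 52640 bits
compressed_size = n_symbols * avg_code_len = 3290 * 5.64 = 18555.6 bits
ratio = original_size / compressed_size = 52640 / 18555.6 = 2.8369

Compression ratio = 2.8369


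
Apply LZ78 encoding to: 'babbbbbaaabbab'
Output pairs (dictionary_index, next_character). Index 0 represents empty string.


LZ78 encoding steps:
Dictionary: {0: ''}
Step 1: w='' (idx 0), next='b' -> output (0, 'b'), add 'b' as idx 1
Step 2: w='' (idx 0), next='a' -> output (0, 'a'), add 'a' as idx 2
Step 3: w='b' (idx 1), next='b' -> output (1, 'b'), add 'bb' as idx 3
Step 4: w='bb' (idx 3), next='b' -> output (3, 'b'), add 'bbb' as idx 4
Step 5: w='a' (idx 2), next='a' -> output (2, 'a'), add 'aa' as idx 5
Step 6: w='a' (idx 2), next='b' -> output (2, 'b'), add 'ab' as idx 6
Step 7: w='b' (idx 1), next='a' -> output (1, 'a'), add 'ba' as idx 7
Step 8: w='b' (idx 1), end of input -> output (1, '')


Encoded: [(0, 'b'), (0, 'a'), (1, 'b'), (3, 'b'), (2, 'a'), (2, 'b'), (1, 'a'), (1, '')]


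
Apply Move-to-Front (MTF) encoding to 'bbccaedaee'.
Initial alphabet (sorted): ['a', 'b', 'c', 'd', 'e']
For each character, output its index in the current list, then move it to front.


MTF encoding:
'b': index 1 in ['a', 'b', 'c', 'd', 'e'] -> ['b', 'a', 'c', 'd', 'e']
'b': index 0 in ['b', 'a', 'c', 'd', 'e'] -> ['b', 'a', 'c', 'd', 'e']
'c': index 2 in ['b', 'a', 'c', 'd', 'e'] -> ['c', 'b', 'a', 'd', 'e']
'c': index 0 in ['c', 'b', 'a', 'd', 'e'] -> ['c', 'b', 'a', 'd', 'e']
'a': index 2 in ['c', 'b', 'a', 'd', 'e'] -> ['a', 'c', 'b', 'd', 'e']
'e': index 4 in ['a', 'c', 'b', 'd', 'e'] -> ['e', 'a', 'c', 'b', 'd']
'd': index 4 in ['e', 'a', 'c', 'b', 'd'] -> ['d', 'e', 'a', 'c', 'b']
'a': index 2 in ['d', 'e', 'a', 'c', 'b'] -> ['a', 'd', 'e', 'c', 'b']
'e': index 2 in ['a', 'd', 'e', 'c', 'b'] -> ['e', 'a', 'd', 'c', 'b']
'e': index 0 in ['e', 'a', 'd', 'c', 'b'] -> ['e', 'a', 'd', 'c', 'b']


Output: [1, 0, 2, 0, 2, 4, 4, 2, 2, 0]


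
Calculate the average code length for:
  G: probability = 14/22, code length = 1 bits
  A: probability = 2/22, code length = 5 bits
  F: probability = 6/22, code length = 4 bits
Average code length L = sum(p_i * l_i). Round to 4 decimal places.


Weighted contributions p_i * l_i:
  G: (14/22) * 1 = 14/22
  A: (2/22) * 5 = 10/22
  F: (6/22) * 4 = 24/22
Sum = (14 + 10 + 24)/22 = 48/22

L = 48/22 = 2.1818 bits/symbol


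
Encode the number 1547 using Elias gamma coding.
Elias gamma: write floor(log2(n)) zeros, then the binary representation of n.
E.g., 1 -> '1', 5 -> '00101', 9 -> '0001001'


num_bits = floor(log2(1547)) + 1 = 11
leading_zeros = num_bits - 1 = 10
binary(1547) = 11000001011

Elias gamma(1547) = '0000000000' + '11000001011' = 000000000011000001011 (21 bits)


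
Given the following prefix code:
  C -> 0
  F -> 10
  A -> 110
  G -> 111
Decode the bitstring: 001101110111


Decoding step by step:
Bits 0 -> C
Bits 0 -> C
Bits 110 -> A
Bits 111 -> G
Bits 0 -> C
Bits 111 -> G


Decoded message: CCAGCG


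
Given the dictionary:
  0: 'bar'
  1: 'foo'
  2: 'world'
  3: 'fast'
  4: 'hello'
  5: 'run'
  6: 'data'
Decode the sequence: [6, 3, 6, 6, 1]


Look up each index in the dictionary:
  6 -> 'data'
  3 -> 'fast'
  6 -> 'data'
  6 -> 'data'
  1 -> 'foo'

Decoded: "data fast data data foo"


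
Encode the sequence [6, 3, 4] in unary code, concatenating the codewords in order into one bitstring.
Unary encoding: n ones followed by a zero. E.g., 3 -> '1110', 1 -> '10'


Encode each number as n ones followed by a terminating 0:
  6 -> 1111110 (7 bits)
  3 -> 1110 (4 bits)
  4 -> 11110 (5 bits)
Total length = 7 + 4 + 5 = 16 bits.

Unary([6, 3, 4]) = 1111110111011110 (16 bits)


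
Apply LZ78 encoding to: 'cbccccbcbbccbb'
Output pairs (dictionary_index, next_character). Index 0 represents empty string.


LZ78 encoding steps:
Dictionary: {0: ''}
Step 1: w='' (idx 0), next='c' -> output (0, 'c'), add 'c' as idx 1
Step 2: w='' (idx 0), next='b' -> output (0, 'b'), add 'b' as idx 2
Step 3: w='c' (idx 1), next='c' -> output (1, 'c'), add 'cc' as idx 3
Step 4: w='cc' (idx 3), next='b' -> output (3, 'b'), add 'ccb' as idx 4
Step 5: w='c' (idx 1), next='b' -> output (1, 'b'), add 'cb' as idx 5
Step 6: w='b' (idx 2), next='c' -> output (2, 'c'), add 'bc' as idx 6
Step 7: w='cb' (idx 5), next='b' -> output (5, 'b'), add 'cbb' as idx 7


Encoded: [(0, 'c'), (0, 'b'), (1, 'c'), (3, 'b'), (1, 'b'), (2, 'c'), (5, 'b')]


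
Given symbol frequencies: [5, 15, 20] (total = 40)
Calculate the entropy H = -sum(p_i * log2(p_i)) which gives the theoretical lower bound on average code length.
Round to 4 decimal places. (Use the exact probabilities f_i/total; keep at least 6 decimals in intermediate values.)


Per-symbol terms -p_i * log2(p_i) with p_i = f_i/40:
  p = 5/40 = 0.125000: log2(p) = -3.000000, -p*log2(p) = 0.375000
  p = 15/40 = 0.375000: log2(p) = -1.415037, -p*log2(p) = 0.530639
  p = 20/40 = 0.500000: log2(p) = -1.000000, -p*log2(p) = 0.500000
H = 0.375000 + 0.530639 + 0.500000 = 1.405639

H = 1.4056 bits/symbol


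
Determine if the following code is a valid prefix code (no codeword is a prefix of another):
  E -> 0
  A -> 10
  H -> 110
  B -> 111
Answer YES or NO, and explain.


Checking each pair (does one codeword prefix another?):
  E='0' vs A='10': no prefix
  E='0' vs H='110': no prefix
  E='0' vs B='111': no prefix
  A='10' vs E='0': no prefix
  A='10' vs H='110': no prefix
  A='10' vs B='111': no prefix
  H='110' vs E='0': no prefix
  H='110' vs A='10': no prefix
  H='110' vs B='111': no prefix
  B='111' vs E='0': no prefix
  B='111' vs A='10': no prefix
  B='111' vs H='110': no prefix
No violation found over all pairs.

YES -- this is a valid prefix code. No codeword is a prefix of any other codeword.


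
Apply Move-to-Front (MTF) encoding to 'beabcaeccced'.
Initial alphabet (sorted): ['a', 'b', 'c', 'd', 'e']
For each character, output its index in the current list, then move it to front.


MTF encoding:
'b': index 1 in ['a', 'b', 'c', 'd', 'e'] -> ['b', 'a', 'c', 'd', 'e']
'e': index 4 in ['b', 'a', 'c', 'd', 'e'] -> ['e', 'b', 'a', 'c', 'd']
'a': index 2 in ['e', 'b', 'a', 'c', 'd'] -> ['a', 'e', 'b', 'c', 'd']
'b': index 2 in ['a', 'e', 'b', 'c', 'd'] -> ['b', 'a', 'e', 'c', 'd']
'c': index 3 in ['b', 'a', 'e', 'c', 'd'] -> ['c', 'b', 'a', 'e', 'd']
'a': index 2 in ['c', 'b', 'a', 'e', 'd'] -> ['a', 'c', 'b', 'e', 'd']
'e': index 3 in ['a', 'c', 'b', 'e', 'd'] -> ['e', 'a', 'c', 'b', 'd']
'c': index 2 in ['e', 'a', 'c', 'b', 'd'] -> ['c', 'e', 'a', 'b', 'd']
'c': index 0 in ['c', 'e', 'a', 'b', 'd'] -> ['c', 'e', 'a', 'b', 'd']
'c': index 0 in ['c', 'e', 'a', 'b', 'd'] -> ['c', 'e', 'a', 'b', 'd']
'e': index 1 in ['c', 'e', 'a', 'b', 'd'] -> ['e', 'c', 'a', 'b', 'd']
'd': index 4 in ['e', 'c', 'a', 'b', 'd'] -> ['d', 'e', 'c', 'a', 'b']


Output: [1, 4, 2, 2, 3, 2, 3, 2, 0, 0, 1, 4]


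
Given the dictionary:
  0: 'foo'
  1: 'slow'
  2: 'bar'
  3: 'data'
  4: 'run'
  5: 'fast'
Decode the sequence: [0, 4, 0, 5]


Look up each index in the dictionary:
  0 -> 'foo'
  4 -> 'run'
  0 -> 'foo'
  5 -> 'fast'

Decoded: "foo run foo fast"


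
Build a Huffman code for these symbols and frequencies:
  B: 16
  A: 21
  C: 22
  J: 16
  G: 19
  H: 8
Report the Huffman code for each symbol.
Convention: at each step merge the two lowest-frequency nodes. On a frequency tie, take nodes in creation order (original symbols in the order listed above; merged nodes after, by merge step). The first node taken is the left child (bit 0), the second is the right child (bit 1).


Huffman tree construction:
Step 1: Merge H(8) + B(16) = 24
Step 2: Merge J(16) + G(19) = 35
Step 3: Merge A(21) + C(22) = 43
Step 4: Merge (H+B)(24) + (J+G)(35) = 59
Step 5: Merge (A+C)(43) + ((H+B)+(J+G))(59) = 102
Read each symbol's code off the tree from the root (left child = 0, right child = 1).

Codes:
  B: 101 (length 3)
  A: 00 (length 2)
  C: 01 (length 2)
  J: 110 (length 3)
  G: 111 (length 3)
  H: 100 (length 3)
Average code length: 263/102 = 2.5784 bits/symbol


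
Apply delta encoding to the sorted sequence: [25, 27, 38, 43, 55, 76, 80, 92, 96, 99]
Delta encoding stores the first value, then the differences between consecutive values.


First value: 25
Deltas:
  27 - 25 = 2
  38 - 27 = 11
  43 - 38 = 5
  55 - 43 = 12
  76 - 55 = 21
  80 - 76 = 4
  92 - 80 = 12
  96 - 92 = 4
  99 - 96 = 3


Delta encoded: [25, 2, 11, 5, 12, 21, 4, 12, 4, 3]


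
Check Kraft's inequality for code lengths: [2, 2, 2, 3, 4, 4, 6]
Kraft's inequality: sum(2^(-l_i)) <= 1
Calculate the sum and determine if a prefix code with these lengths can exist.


Sum = 2^(-2) + 2^(-2) + 2^(-2) + 2^(-3) + 2^(-4) + 2^(-4) + 2^(-6)
    = 0.25 + 0.25 + 0.25 + 0.125 + 0.0625 + 0.0625 + 0.015625
    = 65/64 = 1.015625
Since 1.015625 > 1, Kraft's inequality is NOT satisfied.
A prefix code with these lengths CANNOT exist.

Kraft sum = 1.015625. Not satisfied.


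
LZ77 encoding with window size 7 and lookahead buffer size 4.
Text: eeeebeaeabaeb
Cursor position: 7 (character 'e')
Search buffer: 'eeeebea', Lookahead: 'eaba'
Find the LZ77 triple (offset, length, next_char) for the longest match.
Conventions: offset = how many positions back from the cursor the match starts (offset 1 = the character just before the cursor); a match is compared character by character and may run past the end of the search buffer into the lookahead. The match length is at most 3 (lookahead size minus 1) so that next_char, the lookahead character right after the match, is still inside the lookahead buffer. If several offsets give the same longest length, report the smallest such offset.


Try each offset into the search buffer:
  offset=1 (pos 6, char 'a'): match length 0
  offset=2 (pos 5, char 'e'): match length 2
  offset=3 (pos 4, char 'b'): match length 0
  offset=4 (pos 3, char 'e'): match length 1
  offset=5 (pos 2, char 'e'): match length 1
  offset=6 (pos 1, char 'e'): match length 1
  offset=7 (pos 0, char 'e'): match length 1
Longest match has length 2 at offset 2.
next_char = character at position 7 + 2 = 9 -> 'b'

Best match: offset=2, length=2 (matching 'ea' starting at position 5)
LZ77 triple: (2, 2, 'b')


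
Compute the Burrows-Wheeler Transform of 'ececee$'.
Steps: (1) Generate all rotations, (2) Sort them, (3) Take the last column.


Rotations (sorted):
  0: $ececee -> last char: e
  1: cecee$e -> last char: e
  2: cee$ece -> last char: e
  3: e$ecece -> last char: e
  4: ececee$ -> last char: $
  5: ecee$ec -> last char: c
  6: ee$ecec -> last char: c


BWT = eeee$cc


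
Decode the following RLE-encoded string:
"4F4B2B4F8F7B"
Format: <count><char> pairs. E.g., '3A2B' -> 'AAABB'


Expanding each <count><char> pair:
  4F -> 'FFFF'
  4B -> 'BBBB'
  2B -> 'BB'
  4F -> 'FFFF'
  8F -> 'FFFFFFFF'
  7B -> 'BBBBBBB'

Decoded = FFFFBBBBBBFFFFFFFFFFFFBBBBBBB


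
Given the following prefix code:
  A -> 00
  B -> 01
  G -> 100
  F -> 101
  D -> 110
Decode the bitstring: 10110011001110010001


Decoding step by step:
Bits 101 -> F
Bits 100 -> G
Bits 110 -> D
Bits 01 -> B
Bits 110 -> D
Bits 01 -> B
Bits 00 -> A
Bits 01 -> B


Decoded message: FGDBDBAB


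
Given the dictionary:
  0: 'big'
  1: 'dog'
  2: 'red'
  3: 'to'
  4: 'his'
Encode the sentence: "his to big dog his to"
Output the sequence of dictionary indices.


Look up each word in the dictionary:
  'his' -> 4
  'to' -> 3
  'big' -> 0
  'dog' -> 1
  'his' -> 4
  'to' -> 3

Encoded: [4, 3, 0, 1, 4, 3]


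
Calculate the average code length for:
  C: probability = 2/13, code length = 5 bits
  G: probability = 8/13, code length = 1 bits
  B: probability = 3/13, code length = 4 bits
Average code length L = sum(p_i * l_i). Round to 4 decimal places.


Weighted contributions p_i * l_i:
  C: (2/13) * 5 = 10/13
  G: (8/13) * 1 = 8/13
  B: (3/13) * 4 = 12/13
Sum = (10 + 8 + 12)/13 = 30/13

L = 30/13 = 2.3077 bits/symbol


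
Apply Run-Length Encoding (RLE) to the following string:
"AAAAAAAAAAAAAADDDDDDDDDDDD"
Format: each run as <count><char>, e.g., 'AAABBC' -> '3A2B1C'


Scanning runs left to right:
  i=0: run of 'A' x 14 -> '14A'
  i=14: run of 'D' x 12 -> '12D'

RLE = 14A12D


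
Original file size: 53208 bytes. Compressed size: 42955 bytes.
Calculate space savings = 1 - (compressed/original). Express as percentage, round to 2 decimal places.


ratio = compressed/original = 42955/53208 = 0.807303
savings = 1 - ratio = 1 - 0.807303 = 0.192697
as a percentage: 0.192697 * 100 = 19.27%

Space savings = 1 - 42955/53208 = 19.27%


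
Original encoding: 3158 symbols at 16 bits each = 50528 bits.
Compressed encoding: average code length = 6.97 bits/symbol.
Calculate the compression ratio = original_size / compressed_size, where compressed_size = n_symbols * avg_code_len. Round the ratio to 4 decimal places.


original_size = n_symbols * orig_bits = 3158 * 16 = 50528 bits
compressed_size = n_symbols * avg_code_len = 3158 * 6.97 = 22011.26 bits
ratio = original_size / compressed_size = 50528 / 22011.26 = 2.2956

Compression ratio = 2.2956


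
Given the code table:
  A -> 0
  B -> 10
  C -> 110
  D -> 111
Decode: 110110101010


Decoding:
110 -> C
110 -> C
10 -> B
10 -> B
10 -> B


Result: CCBBB


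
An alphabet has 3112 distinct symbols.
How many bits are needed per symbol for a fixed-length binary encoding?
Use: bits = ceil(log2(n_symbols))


log2(3112) = 11.6036
Bracket: 2^11 = 2048 < 3112 <= 2^12 = 4096
So ceil(log2(3112)) = 12

bits = ceil(log2(3112)) = ceil(11.6036) = 12 bits


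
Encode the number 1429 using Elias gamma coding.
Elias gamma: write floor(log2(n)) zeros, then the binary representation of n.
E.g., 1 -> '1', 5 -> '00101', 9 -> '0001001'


num_bits = floor(log2(1429)) + 1 = 11
leading_zeros = num_bits - 1 = 10
binary(1429) = 10110010101

Elias gamma(1429) = '0000000000' + '10110010101' = 000000000010110010101 (21 bits)


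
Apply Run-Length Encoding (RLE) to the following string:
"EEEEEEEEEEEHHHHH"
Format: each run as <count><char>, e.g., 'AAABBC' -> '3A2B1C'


Scanning runs left to right:
  i=0: run of 'E' x 11 -> '11E'
  i=11: run of 'H' x 5 -> '5H'

RLE = 11E5H


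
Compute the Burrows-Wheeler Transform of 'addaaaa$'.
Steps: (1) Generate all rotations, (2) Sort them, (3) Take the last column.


Rotations (sorted):
  0: $addaaaa -> last char: a
  1: a$addaaa -> last char: a
  2: aa$addaa -> last char: a
  3: aaa$adda -> last char: a
  4: aaaa$add -> last char: d
  5: addaaaa$ -> last char: $
  6: daaaa$ad -> last char: d
  7: ddaaaa$a -> last char: a


BWT = aaaad$da


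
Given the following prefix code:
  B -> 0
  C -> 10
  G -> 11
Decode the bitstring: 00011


Decoding step by step:
Bits 0 -> B
Bits 0 -> B
Bits 0 -> B
Bits 11 -> G


Decoded message: BBBG


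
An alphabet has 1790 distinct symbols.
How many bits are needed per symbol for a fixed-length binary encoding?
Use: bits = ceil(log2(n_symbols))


log2(1790) = 10.8057
Bracket: 2^10 = 1024 < 1790 <= 2^11 = 2048
So ceil(log2(1790)) = 11

bits = ceil(log2(1790)) = ceil(10.8057) = 11 bits


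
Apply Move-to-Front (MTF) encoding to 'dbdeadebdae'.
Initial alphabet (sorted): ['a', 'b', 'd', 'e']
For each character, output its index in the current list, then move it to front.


MTF encoding:
'd': index 2 in ['a', 'b', 'd', 'e'] -> ['d', 'a', 'b', 'e']
'b': index 2 in ['d', 'a', 'b', 'e'] -> ['b', 'd', 'a', 'e']
'd': index 1 in ['b', 'd', 'a', 'e'] -> ['d', 'b', 'a', 'e']
'e': index 3 in ['d', 'b', 'a', 'e'] -> ['e', 'd', 'b', 'a']
'a': index 3 in ['e', 'd', 'b', 'a'] -> ['a', 'e', 'd', 'b']
'd': index 2 in ['a', 'e', 'd', 'b'] -> ['d', 'a', 'e', 'b']
'e': index 2 in ['d', 'a', 'e', 'b'] -> ['e', 'd', 'a', 'b']
'b': index 3 in ['e', 'd', 'a', 'b'] -> ['b', 'e', 'd', 'a']
'd': index 2 in ['b', 'e', 'd', 'a'] -> ['d', 'b', 'e', 'a']
'a': index 3 in ['d', 'b', 'e', 'a'] -> ['a', 'd', 'b', 'e']
'e': index 3 in ['a', 'd', 'b', 'e'] -> ['e', 'a', 'd', 'b']


Output: [2, 2, 1, 3, 3, 2, 2, 3, 2, 3, 3]


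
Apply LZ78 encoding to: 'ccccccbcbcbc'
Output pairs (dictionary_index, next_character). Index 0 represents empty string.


LZ78 encoding steps:
Dictionary: {0: ''}
Step 1: w='' (idx 0), next='c' -> output (0, 'c'), add 'c' as idx 1
Step 2: w='c' (idx 1), next='c' -> output (1, 'c'), add 'cc' as idx 2
Step 3: w='cc' (idx 2), next='c' -> output (2, 'c'), add 'ccc' as idx 3
Step 4: w='' (idx 0), next='b' -> output (0, 'b'), add 'b' as idx 4
Step 5: w='c' (idx 1), next='b' -> output (1, 'b'), add 'cb' as idx 5
Step 6: w='cb' (idx 5), next='c' -> output (5, 'c'), add 'cbc' as idx 6


Encoded: [(0, 'c'), (1, 'c'), (2, 'c'), (0, 'b'), (1, 'b'), (5, 'c')]


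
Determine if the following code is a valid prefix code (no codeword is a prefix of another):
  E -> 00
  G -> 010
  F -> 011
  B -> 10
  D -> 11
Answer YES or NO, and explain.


Checking each pair (does one codeword prefix another?):
  E='00' vs G='010': no prefix
  E='00' vs F='011': no prefix
  E='00' vs B='10': no prefix
  E='00' vs D='11': no prefix
  G='010' vs E='00': no prefix
  G='010' vs F='011': no prefix
  G='010' vs B='10': no prefix
  G='010' vs D='11': no prefix
  F='011' vs E='00': no prefix
  F='011' vs G='010': no prefix
  F='011' vs B='10': no prefix
  F='011' vs D='11': no prefix
  B='10' vs E='00': no prefix
  B='10' vs G='010': no prefix
  B='10' vs F='011': no prefix
  B='10' vs D='11': no prefix
  D='11' vs E='00': no prefix
  D='11' vs G='010': no prefix
  D='11' vs F='011': no prefix
  D='11' vs B='10': no prefix
No violation found over all pairs.

YES -- this is a valid prefix code. No codeword is a prefix of any other codeword.


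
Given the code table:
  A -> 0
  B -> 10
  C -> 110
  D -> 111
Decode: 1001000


Decoding:
10 -> B
0 -> A
10 -> B
0 -> A
0 -> A


Result: BABAA


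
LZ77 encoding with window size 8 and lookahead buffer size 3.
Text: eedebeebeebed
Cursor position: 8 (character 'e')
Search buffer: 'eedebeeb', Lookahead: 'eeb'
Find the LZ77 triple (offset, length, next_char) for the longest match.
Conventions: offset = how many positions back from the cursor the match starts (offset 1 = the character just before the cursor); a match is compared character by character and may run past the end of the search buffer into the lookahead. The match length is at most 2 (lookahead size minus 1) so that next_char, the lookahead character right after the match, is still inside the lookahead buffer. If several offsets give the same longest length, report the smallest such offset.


Try each offset into the search buffer:
  offset=1 (pos 7, char 'b'): match length 0
  offset=2 (pos 6, char 'e'): match length 1
  offset=3 (pos 5, char 'e'): match length 2
  offset=4 (pos 4, char 'b'): match length 0
  offset=5 (pos 3, char 'e'): match length 1
  offset=6 (pos 2, char 'd'): match length 0
  offset=7 (pos 1, char 'e'): match length 1
  offset=8 (pos 0, char 'e'): match length 2
Longest match has length 2, found at offsets 3, 8; take the smallest, offset 3.
next_char = character at position 8 + 2 = 10 -> 'b'

Best match: offset=3, length=2 (matching 'ee' starting at position 5)
LZ77 triple: (3, 2, 'b')


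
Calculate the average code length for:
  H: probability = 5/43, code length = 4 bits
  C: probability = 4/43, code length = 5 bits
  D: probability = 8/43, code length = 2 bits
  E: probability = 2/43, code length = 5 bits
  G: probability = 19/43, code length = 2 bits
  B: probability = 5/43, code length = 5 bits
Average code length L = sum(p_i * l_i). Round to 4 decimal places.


Weighted contributions p_i * l_i:
  H: (5/43) * 4 = 20/43
  C: (4/43) * 5 = 20/43
  D: (8/43) * 2 = 16/43
  E: (2/43) * 5 = 10/43
  G: (19/43) * 2 = 38/43
  B: (5/43) * 5 = 25/43
Sum = (20 + 20 + 16 + 10 + 38 + 25)/43 = 129/43

L = 129/43 = 3.0000 bits/symbol


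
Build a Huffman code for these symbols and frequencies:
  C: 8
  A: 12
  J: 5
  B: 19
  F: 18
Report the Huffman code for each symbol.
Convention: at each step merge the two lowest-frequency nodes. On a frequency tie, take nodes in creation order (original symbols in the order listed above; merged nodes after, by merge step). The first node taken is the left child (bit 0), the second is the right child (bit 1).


Huffman tree construction:
Step 1: Merge J(5) + C(8) = 13
Step 2: Merge A(12) + (J+C)(13) = 25
Step 3: Merge F(18) + B(19) = 37
Step 4: Merge (A+(J+C))(25) + (F+B)(37) = 62
Read each symbol's code off the tree from the root (left child = 0, right child = 1).

Codes:
  C: 011 (length 3)
  A: 00 (length 2)
  J: 010 (length 3)
  B: 11 (length 2)
  F: 10 (length 2)
Average code length: 137/62 = 2.2097 bits/symbol


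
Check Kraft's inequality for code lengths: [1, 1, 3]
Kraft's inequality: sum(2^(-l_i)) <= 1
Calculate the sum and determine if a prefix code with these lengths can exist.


Sum = 2^(-1) + 2^(-1) + 2^(-3)
    = 0.5 + 0.5 + 0.125
    = 9/8 = 1.125
Since 1.125 > 1, Kraft's inequality is NOT satisfied.
A prefix code with these lengths CANNOT exist.

Kraft sum = 1.125. Not satisfied.


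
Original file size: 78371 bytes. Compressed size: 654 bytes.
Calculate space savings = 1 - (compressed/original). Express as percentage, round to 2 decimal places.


ratio = compressed/original = 654/78371 = 0.008345
savings = 1 - ratio = 1 - 0.008345 = 0.991655
as a percentage: 0.991655 * 100 = 99.17%

Space savings = 1 - 654/78371 = 99.17%


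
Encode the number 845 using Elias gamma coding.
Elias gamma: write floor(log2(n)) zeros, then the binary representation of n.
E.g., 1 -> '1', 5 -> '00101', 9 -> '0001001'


num_bits = floor(log2(845)) + 1 = 10
leading_zeros = num_bits - 1 = 9
binary(845) = 1101001101

Elias gamma(845) = '000000000' + '1101001101' = 0000000001101001101 (19 bits)


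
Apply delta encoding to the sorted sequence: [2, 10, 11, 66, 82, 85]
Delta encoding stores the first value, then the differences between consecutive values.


First value: 2
Deltas:
  10 - 2 = 8
  11 - 10 = 1
  66 - 11 = 55
  82 - 66 = 16
  85 - 82 = 3


Delta encoded: [2, 8, 1, 55, 16, 3]


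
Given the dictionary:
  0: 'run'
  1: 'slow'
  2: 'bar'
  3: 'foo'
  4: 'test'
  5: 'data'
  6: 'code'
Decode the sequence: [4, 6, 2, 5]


Look up each index in the dictionary:
  4 -> 'test'
  6 -> 'code'
  2 -> 'bar'
  5 -> 'data'

Decoded: "test code bar data"


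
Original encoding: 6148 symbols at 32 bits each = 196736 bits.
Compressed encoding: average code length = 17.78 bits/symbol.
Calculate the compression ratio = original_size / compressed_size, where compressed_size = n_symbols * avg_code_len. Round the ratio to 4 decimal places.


original_size = n_symbols * orig_bits = 6148 * 32 = 196736 bits
compressed_size = n_symbols * avg_code_len = 6148 * 17.78 = 109311.44 bits
ratio = original_size / compressed_size = 196736 / 109311.44 = 1.7998

Compression ratio = 1.7998


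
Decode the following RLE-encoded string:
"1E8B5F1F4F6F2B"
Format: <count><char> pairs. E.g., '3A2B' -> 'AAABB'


Expanding each <count><char> pair:
  1E -> 'E'
  8B -> 'BBBBBBBB'
  5F -> 'FFFFF'
  1F -> 'F'
  4F -> 'FFFF'
  6F -> 'FFFFFF'
  2B -> 'BB'

Decoded = EBBBBBBBBFFFFFFFFFFFFFFFFBB


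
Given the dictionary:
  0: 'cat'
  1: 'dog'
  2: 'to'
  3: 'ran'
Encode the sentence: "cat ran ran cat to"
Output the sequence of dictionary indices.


Look up each word in the dictionary:
  'cat' -> 0
  'ran' -> 3
  'ran' -> 3
  'cat' -> 0
  'to' -> 2

Encoded: [0, 3, 3, 0, 2]
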